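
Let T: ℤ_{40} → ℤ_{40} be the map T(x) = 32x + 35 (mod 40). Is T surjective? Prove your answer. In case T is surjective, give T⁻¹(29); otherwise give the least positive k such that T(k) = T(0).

5

By definition, T is surjective if every y in the codomain equals T(x) for some x in the domain.
Since gcd(32, 40) = 8, we have 32x ≡ 0 (mod 8) for all x, so T(x) ≡ 3 (mod 8).
But 0 ≢ 3 (mod 8), so 0 ∈ ℤ_{40} has no preimage. So T is not surjective.
Since T is not surjective, we find the least positive k with T(k) = T(0): this means 32k ≡ 0 (mod 40), i.e. 40 ∣ 32k. Since gcd(32, 40) = 8, dividing through by 8 this holds exactly when 5 ∣ 4k, and as gcd(4, 5) = 1, exactly when 5 ∣ k.
The smallest positive such k is 5.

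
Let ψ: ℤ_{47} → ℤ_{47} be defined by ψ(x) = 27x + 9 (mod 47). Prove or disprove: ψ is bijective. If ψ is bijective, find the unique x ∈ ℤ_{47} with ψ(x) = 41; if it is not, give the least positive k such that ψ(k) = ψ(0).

36

Suppose ψ(u) = ψ(v) in ℤ_{47}. Then 27u + 9 ≡ 27v + 9 (mod 47), thus 27(u − v) ≡ 0 (mod 47).
Since gcd(27, 47) = 1, 27 is invertible modulo 47, thus u − v ≡ 0 (mod 47), i.e. u = v.
We now compute 27⁻¹ mod 47 explicitly. Euclid's algorithm: 47 = 1·27 + 20, 27 = 1·20 + 7, 20 = 2·7 + 6, 7 = 1·6 + 1; back-substituting gives 1 = 7·27 − 4·47, so 27⁻¹ ≡ 7 (mod 47).
For any y ∈ ℤ_{47}, x = 7(y − 9) mod 47 satisfies ψ(x) = 27·7(y − 9) + 9 ≡ y (since 27·7 ≡ 1 mod 47). So every y has a preimage.
Thus ψ is bijective.
Since ψ is bijective, we find ψ⁻¹(41): we need 27x ≡ 41 − 9 ≡ 32 (mod 47). Using 27⁻¹ = 7: x ≡ 7·32 = 224 = 4·47 + 36, so x = 36.
Check: ψ(36) = 27·36 + 9 = 981 = 20·47 + 41 ≡ 41 (mod 47).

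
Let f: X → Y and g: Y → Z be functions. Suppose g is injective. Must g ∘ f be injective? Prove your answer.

No. Take X = {1, 2}, Y = Z = {1, 2, 3, 4, 5}, f(1) = f(2) = 1, and g = identity (injective).
Then (g ∘ f)(1) = (g ∘ f)(2) = 1 with 1 ≠ 2, so g ∘ f is not injective.

not injective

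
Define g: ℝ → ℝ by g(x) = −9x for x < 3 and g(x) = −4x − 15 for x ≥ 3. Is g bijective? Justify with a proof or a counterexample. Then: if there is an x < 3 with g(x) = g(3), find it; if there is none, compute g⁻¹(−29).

Both pieces are strictly decreasing (slopes −9 and −4), so each is injective on its own interval.
The left piece maps (−∞, 3) onto (−27, ∞); the right piece maps [3, ∞) onto (−∞, −27].
Since −27 = −27, the images partition ℝ: g is injective and surjective, hence bijective.
Because the two images are disjoint, no x < 3 has g(x) = g(3), so we compute g⁻¹(−29): −29 lies in (−∞, −27], so solve −4x − 15 = −29: x = (−29 + 15)/(−4) = 7/2.

7/2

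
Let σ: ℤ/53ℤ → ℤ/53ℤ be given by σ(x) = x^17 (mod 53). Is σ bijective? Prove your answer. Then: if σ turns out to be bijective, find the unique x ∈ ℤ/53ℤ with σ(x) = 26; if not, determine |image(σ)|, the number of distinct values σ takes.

Since 53 is prime, the nonzero elements of ℤ/53ℤ form a cyclic group of order 52.
As gcd(17, 52) = 1, raising to the 17th power is a bijection on this group: if x_1^17 ≡ x_2^17 then (x_1x_2^{−1})^17 = 1, and the only element of order dividing gcd(17, 52) = 1 is 1, so x_1 = x_2.
With σ(0) = 0 this makes σ injective on all of ℤ/53ℤ, hence bijective (finite equal-size domain and codomain). In particular σ is bijective.
Since σ is bijective, we find the preimage of 26. The inverse of x ↦ x^17 on (ℤ/53ℤ)^× is x ↦ x^49, because 17·49 = 833 = 16·52 + 1 ≡ 1 (mod 52) and x^{52} = 1 for x ≠ 0 (Fermat). So σ⁻¹(26) = 26^49 mod 53.
Repeated squaring mod 53: 26^1 ≡ 26, 26^2 ≡ 26² = 676 ≡ 40, 26^4 ≡ 40² = 1600 ≡ 10, 26^8 ≡ 10² = 100 ≡ 47, 26^16 ≡ 47² = 2209 ≡ 36, 26^32 ≡ 36² = 1296 ≡ 24. Since 49 = 32 + 16 + 1, 26^49 ≡ 24·36·26: 24·36 = 864 ≡ 16, then 16·26 = 416 ≡ 45. So 26^49 ≡ 45 (mod 53).
Hence σ⁻¹(26) = 45.

45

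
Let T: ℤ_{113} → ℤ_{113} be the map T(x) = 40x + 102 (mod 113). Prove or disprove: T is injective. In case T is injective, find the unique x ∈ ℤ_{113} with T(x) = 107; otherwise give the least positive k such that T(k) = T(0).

If T(u) = T(v), then 40u ≡ 40v (mod 113). Because gcd(40, 113) = 1, we may cancel 40 to get u ≡ v (mod 113).
So T is injective.
We now compute 40⁻¹ mod 113 explicitly. Euclid's algorithm: 113 = 2·40 + 33, 40 = 1·33 + 7, 33 = 4·7 + 5, 7 = 1·5 + 2, 5 = 2·2 + 1; back-substituting gives 1 = 65·40 − 23·113, so 40⁻¹ ≡ 65 (mod 113).
Since T is injective, we find T⁻¹(107): we need 40x ≡ 107 − 102 ≡ 5 (mod 113). Using 40⁻¹ = 65: x ≡ 65·5 = 325 = 2·113 + 99, so x = 99.
Check: T(99) = 40·99 + 102 = 4062 = 35·113 + 107 ≡ 107 (mod 113).

99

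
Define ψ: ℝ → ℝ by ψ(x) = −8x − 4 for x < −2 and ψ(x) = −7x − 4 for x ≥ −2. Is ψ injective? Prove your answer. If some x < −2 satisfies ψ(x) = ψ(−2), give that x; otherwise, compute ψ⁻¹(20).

-3

Both pieces are strictly decreasing (slopes −8 and −7), so each is injective on its own interval.
The left piece maps (−∞, −2) onto (12, ∞); the right piece maps [−2, ∞) onto (−∞, 10].
These images are disjoint, so no value is attained by both pieces. Thus ψ is injective.
Because the two images are disjoint, no x < −2 has ψ(x) = ψ(−2), so we compute ψ⁻¹(20): 20 lies in (12, ∞), so solve −8x − 4 = 20: x = (20 + 4)/(−8) = −3.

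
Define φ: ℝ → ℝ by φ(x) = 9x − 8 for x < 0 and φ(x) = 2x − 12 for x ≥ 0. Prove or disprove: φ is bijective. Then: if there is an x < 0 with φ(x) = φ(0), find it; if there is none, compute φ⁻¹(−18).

Both pieces are strictly increasing (slopes 9 and 2), so each is injective on its own interval.
The left piece maps (−∞, 0) onto (−∞, −8); the right piece maps [0, ∞) onto [−12, ∞).
These images overlap. In particular φ(0) = −12 (right piece), and solving 9x − 8 = −12 on the left piece gives x = −4/9 < 0.
So φ(−4/9) = φ(0) with −4/9 ≠ 0, and φ is not injective, hence not bijective. This x = −4/9 is the requested value below 0.

-4/9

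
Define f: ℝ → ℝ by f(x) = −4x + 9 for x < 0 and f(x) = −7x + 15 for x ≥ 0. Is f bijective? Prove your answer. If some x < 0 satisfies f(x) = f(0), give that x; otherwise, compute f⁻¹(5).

-3/2

Both pieces are strictly decreasing (slopes −4 and −7), so each is injective on its own interval.
The left piece maps (−∞, 0) onto (9, ∞); the right piece maps [0, ∞) onto (−∞, 15].
These images overlap. In particular f(0) = 15 (right piece), and solving −4x + 9 = 15 on the left piece gives x = −3/2 < 0.
So f(−3/2) = f(0) with −3/2 ≠ 0, and f is not injective, hence not bijective. This x = −3/2 is the requested value below 0.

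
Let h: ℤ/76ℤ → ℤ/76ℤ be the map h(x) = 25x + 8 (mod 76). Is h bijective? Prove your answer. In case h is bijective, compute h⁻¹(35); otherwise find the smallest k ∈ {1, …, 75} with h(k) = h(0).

71

If h(x_1) = h(x_2), then 25x_1 ≡ 25x_2 (mod 76). Because gcd(25, 76) = 1, we may cancel 25 to get x_1 ≡ x_2 (mod 76).
We now compute 25⁻¹ mod 76 explicitly. Euclid's algorithm: 76 = 3·25 + 1; back-substituting gives 1 = 73·25 − 24·76, so 25⁻¹ ≡ 73 (mod 76).
For any y ∈ ℤ/76ℤ, x = 73(y − 8) mod 76 satisfies h(x) = 25·73(y − 8) + 8 ≡ y (since 25·73 ≡ 1 mod 76). So every y has a preimage.
Hence h is bijective.
Since h is bijective, we find h⁻¹(35): we need 25x ≡ 35 − 8 ≡ 27 (mod 76). Using 25⁻¹ = 73: x ≡ 73·27 = 1971 = 25·76 + 71, so x = 71.
Check: h(71) = 25·71 + 8 = 1783 = 23·76 + 35 ≡ 35 (mod 76).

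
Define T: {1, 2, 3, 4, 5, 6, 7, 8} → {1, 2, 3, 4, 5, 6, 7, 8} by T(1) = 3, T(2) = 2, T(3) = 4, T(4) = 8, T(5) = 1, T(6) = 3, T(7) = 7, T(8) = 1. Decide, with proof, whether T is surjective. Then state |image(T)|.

No element maps to 5, so T is not surjective.
The image of T is {1, 2, 3, 4, 7, 8}, which has 6 elements.

6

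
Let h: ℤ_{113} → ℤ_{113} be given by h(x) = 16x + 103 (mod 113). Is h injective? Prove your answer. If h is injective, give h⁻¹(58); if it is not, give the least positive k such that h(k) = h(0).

89

If h(a) = h(b), then 16a ≡ 16b (mod 113). Because gcd(16, 113) = 1, we may cancel 16 to get a ≡ b (mod 113).
So h is injective.
We now compute 16⁻¹ mod 113 explicitly. Euclid's algorithm: 113 = 7·16 + 1; back-substituting gives 1 = 106·16 − 15·113, so 16⁻¹ ≡ 106 (mod 113).
Since h is injective, we compute h⁻¹(58): solve 16x + 103 ≡ 58 (mod 113), i.e. 16x ≡ 68 (mod 113).
Multiplying by 16⁻¹ = 106 gives x ≡ 106·68 = 7208 = 63·113 + 89 ≡ 89 (mod 113).
Check: h(89) = 16·89 + 103 = 1527 = 13·113 + 58 ≡ 58 (mod 113).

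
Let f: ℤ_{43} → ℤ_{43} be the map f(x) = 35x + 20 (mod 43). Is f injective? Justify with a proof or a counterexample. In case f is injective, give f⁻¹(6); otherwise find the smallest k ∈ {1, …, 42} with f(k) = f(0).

Recall that f is injective when f(u) = f(v) forces u = v.
Suppose f(u) = f(v) in ℤ_{43}. Then 35u + 20 ≡ 35v + 20 (mod 43), hence 35(u − v) ≡ 0 (mod 43).
Since gcd(35, 43) = 1, 35 is invertible modulo 43, thus u − v ≡ 0 (mod 43), i.e. u = v.
So f is injective.
We now compute 35⁻¹ mod 43 explicitly. Euclid's algorithm: 43 = 1·35 + 8, 35 = 4·8 + 3, 8 = 2·3 + 2, 3 = 1·2 + 1; back-substituting gives 1 = 16·35 − 13·43, so 35⁻¹ ≡ 16 (mod 43).
Since f is injective, we compute f⁻¹(6): solve 35x + 20 ≡ 6 (mod 43), i.e. 35x ≡ 29 (mod 43).
Multiplying by 35⁻¹ = 16 gives x ≡ 16·29 = 464 = 10·43 + 34 ≡ 34 (mod 43).
Check: f(34) = 35·34 + 20 = 1210 = 28·43 + 6 ≡ 6 (mod 43).

34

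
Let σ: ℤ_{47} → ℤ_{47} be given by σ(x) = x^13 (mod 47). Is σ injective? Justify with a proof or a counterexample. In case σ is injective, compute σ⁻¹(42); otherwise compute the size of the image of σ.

17

Since 47 is prime, the nonzero elements of ℤ_{47} form a cyclic group of order 46.
As gcd(13, 46) = 1, raising to the 13th power is a bijection on this group: if s^13 ≡ t^13 then (st^{−1})^13 = 1, and the only element of order dividing gcd(13, 46) = 1 is 1, so s = t.
With σ(0) = 0 this makes σ injective on all of ℤ_{47}, hence bijective (finite equal-size domain and codomain). In particular σ is injective.
Since σ is injective, we find the preimage of 42. The inverse of x ↦ x^13 on (ℤ_{47})^× is x ↦ x^39, because 13·39 = 507 = 11·46 + 1 ≡ 1 (mod 46) and x^{46} = 1 for x ≠ 0 (Fermat). So σ⁻¹(42) = 42^39 mod 47.
Repeated squaring mod 47: 42^1 ≡ 42, 42^2 ≡ 42² = 1764 ≡ 25, 42^4 ≡ 25² = 625 ≡ 14, 42^8 ≡ 14² = 196 ≡ 8, 42^16 ≡ 8² = 64 ≡ 17, 42^32 ≡ 17² = 289 ≡ 7. Since 39 = 32 + 4 + 2 + 1, 42^39 ≡ 7·14·25·42: 7·14 = 98 ≡ 4, then 4·25 = 100 ≡ 6, then 6·42 = 252 ≡ 17. So 42^39 ≡ 17 (mod 47).
Hence σ⁻¹(42) = 17.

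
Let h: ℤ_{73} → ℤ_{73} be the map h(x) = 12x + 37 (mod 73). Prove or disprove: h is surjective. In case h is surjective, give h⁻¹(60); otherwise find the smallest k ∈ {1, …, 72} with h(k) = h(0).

Since gcd(12, 73) = 1, 12 is invertible modulo 73. Euclid's algorithm: 73 = 6·12 + 1; back-substituting gives 1 = 67·12 − 11·73, so 12⁻¹ ≡ 67 (mod 73).
For any y ∈ ℤ_{73}, x = 67(y − 37) mod 73 satisfies h(x) = 12·67(y − 37) + 37 ≡ y (since 12·67 ≡ 1 mod 73). So every y has a preimage.
Thus h is surjective.
Since h is surjective, we compute h⁻¹(60): solve 12x + 37 ≡ 60 (mod 73), i.e. 12x ≡ 23 (mod 73).
Multiplying by 12⁻¹ = 67 gives x ≡ 67·23 = 1541 = 21·73 + 8 ≡ 8 (mod 73).
Check: h(8) = 12·8 + 37 = 133 = 1·73 + 60 ≡ 60 (mod 73).

8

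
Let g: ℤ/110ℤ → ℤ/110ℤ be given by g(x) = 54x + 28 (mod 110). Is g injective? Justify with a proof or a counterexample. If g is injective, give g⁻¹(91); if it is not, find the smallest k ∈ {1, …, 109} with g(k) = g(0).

Recall: injectivity means: for all a, b in the domain, g(a) = g(b) implies a = b.
We have gcd(54, 110) = 2 > 1. Taking a = 0 and b = 55: g(0) = 28 and g(55) = 54·55 + 28 = 2998 ≡ 28 (mod 110).
So g(0) = g(55) while 0 ≠ 55, thus g is not injective.
Since g is not injective, we find the least positive k with g(k) = g(0): this means 54k ≡ 0 (mod 110), i.e. 110 ∣ 54k. Since gcd(54, 110) = 2, dividing through by 2 this holds exactly when 55 ∣ 27k, and as gcd(27, 55) = 1, exactly when 55 ∣ k.
The smallest positive such k is 55.

55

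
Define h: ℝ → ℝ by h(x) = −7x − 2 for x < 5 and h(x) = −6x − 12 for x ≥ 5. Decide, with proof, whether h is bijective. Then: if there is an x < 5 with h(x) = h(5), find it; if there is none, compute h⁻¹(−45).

Both pieces are strictly decreasing (slopes −7 and −6), so each is injective on its own interval.
The left piece maps (−∞, 5) onto (−37, ∞); the right piece maps [5, ∞) onto (−∞, −42].
The images leave a gap (−37 has no preimage), so h is not surjective, hence not bijective.
Because the two images are disjoint, no x < 5 has h(x) = h(5), so we compute h⁻¹(−45): −45 lies in (−∞, −42], so solve −6x − 12 = −45: x = (−45 + 12)/(−6) = 11/2.

11/2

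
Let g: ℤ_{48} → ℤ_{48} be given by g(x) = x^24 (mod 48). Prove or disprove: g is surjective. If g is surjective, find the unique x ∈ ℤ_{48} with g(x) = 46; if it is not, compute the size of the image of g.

g(2): Repeated squaring mod 48: 2^1 ≡ 2, 2^2 ≡ 2² = 4, 2^4 ≡ 4² = 16, 2^8 ≡ 16² = 256 ≡ 16, 2^16 ≡ 16² = 256 ≡ 16. Since 24 = 16 + 8, 2^24 ≡ 16·16: 16·16 = 256 ≡ 16. So 2^24 ≡ 16 (mod 48).
g(4): Repeated squaring mod 48: 4^1 ≡ 4, 4^2 ≡ 4² = 16, 4^4 ≡ 16² = 256 ≡ 16, 4^8 ≡ 16² = 256 ≡ 16, 4^16 ≡ 16² = 256 ≡ 16. Since 24 = 16 + 8, 4^24 ≡ 16·16: 16·16 = 256 ≡ 16. So 4^24 ≡ 16 (mod 48).
So g(2) = g(4) = 16 while 2 ≠ 4, thus g is not injective.
A non-injective map from the 48-element set ℤ_{48} to itself takes at most 47 distinct values, so it cannot be surjective. Therefore g is not surjective.
Since g is not surjective, we determine |image(g)|. Computing x^24 mod 48 for each x (by repeated squaring, reducing mod 48 at every step), the values g(0), g(1), …, g(47) are: 0, 1, 16, 33, 16, 1, 0, 1, 16, 33, 16, 1, 0, 1, 16, 33, 16, 1, 0, 1, 16, 33, 16, 1, 0, 1, 16, 33, 16, 1, 0, 1, 16, 33, 16, 1, 0, 1, 16, 33, 16, 1, 0, 1, 16, 33, 16, 1.
The distinct values are {0, 1, 16, 33}; there are 4 of them.

4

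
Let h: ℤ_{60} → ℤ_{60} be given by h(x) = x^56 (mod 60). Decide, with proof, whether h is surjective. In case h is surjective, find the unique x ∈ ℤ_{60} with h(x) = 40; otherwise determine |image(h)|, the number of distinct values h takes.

8

h(2): Repeated squaring mod 60: 2^1 ≡ 2, 2^2 ≡ 2² = 4, 2^4 ≡ 4² = 16, 2^8 ≡ 16² = 256 ≡ 16, 2^16 ≡ 16² = 256 ≡ 16, 2^32 ≡ 16² = 256 ≡ 16. Since 56 = 32 + 16 + 8, 2^56 ≡ 16·16·16: 16·16 = 256 ≡ 16, then 16·16 = 256 ≡ 16. So 2^56 ≡ 16 (mod 60).
h(4): Repeated squaring mod 60: 4^1 ≡ 4, 4^2 ≡ 4² = 16, 4^4 ≡ 16² = 256 ≡ 16, 4^8 ≡ 16² = 256 ≡ 16, 4^16 ≡ 16² = 256 ≡ 16, 4^32 ≡ 16² = 256 ≡ 16. Since 56 = 32 + 16 + 8, 4^56 ≡ 16·16·16: 16·16 = 256 ≡ 16, then 16·16 = 256 ≡ 16. So 4^56 ≡ 16 (mod 60).
So h(2) = h(4) = 16 while 2 ≠ 4, so h is not injective.
A non-injective map from the 60-element set ℤ_{60} to itself takes at most 59 distinct values, so it cannot be surjective. Hence h is not surjective.
Since h is not surjective, we determine |image(h)|. Computing x^56 mod 60 for each x (by repeated squaring, reducing mod 60 at every step), the values h(0), h(1), …, h(59) are: 0, 1, 16, 21, 16, 25, 36, 1, 16, 21, 40, 1, 36, 1, 16, 45, 16, 1, 36, 1, 40, 21, 16, 1, 36, 25, 16, 21, 16, 1, 0, 1, 16, 21, 16, 25, 36, 1, 16, 21, 40, 1, 36, 1, 16, 45, 16, 1, 36, 1, 40, 21, 16, 1, 36, 25, 16, 21, 16, 1.
The distinct values are {0, 1, 16, 21, 25, 36, 40, 45}; there are 8 of them.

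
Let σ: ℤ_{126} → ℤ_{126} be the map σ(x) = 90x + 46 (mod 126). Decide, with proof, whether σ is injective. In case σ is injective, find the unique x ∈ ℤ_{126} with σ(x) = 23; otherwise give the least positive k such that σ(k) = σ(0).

We have gcd(90, 126) = 18 > 1. Taking a = 0 and b = 7: σ(0) = 46 and σ(7) = 90·7 + 46 = 676 ≡ 46 (mod 126).
So σ(0) = σ(7) while 0 ≠ 7, so σ is not injective.
Since σ is not injective, we find the least positive k with σ(k) = σ(0): this means 90k ≡ 0 (mod 126), i.e. 126 ∣ 90k. Since gcd(90, 126) = 18, dividing through by 18 this holds exactly when 7 ∣ 5k, and as gcd(5, 7) = 1, exactly when 7 ∣ k.
The smallest positive such k is 7.

7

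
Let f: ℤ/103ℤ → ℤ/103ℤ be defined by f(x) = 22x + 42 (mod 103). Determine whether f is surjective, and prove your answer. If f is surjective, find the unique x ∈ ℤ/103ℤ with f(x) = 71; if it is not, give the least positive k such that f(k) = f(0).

Since gcd(22, 103) = 1, 22 is invertible modulo 103. Euclid's algorithm: 103 = 4·22 + 15, 22 = 1·15 + 7, 15 = 2·7 + 1; back-substituting gives 1 = 89·22 − 19·103, so 22⁻¹ ≡ 89 (mod 103).
Then y ↦ 89(y − 42) is a two-sided inverse to f, so every y ∈ ℤ/103ℤ has a preimage.
So f is surjective.
Since f is surjective, we find f⁻¹(71): we need 22x ≡ 71 − 42 ≡ 29 (mod 103). Using 22⁻¹ = 89: x ≡ 89·29 = 2581 = 25·103 + 6, so x = 6.
Check: f(6) = 22·6 + 42 = 174 = 1·103 + 71 ≡ 71 (mod 103).

6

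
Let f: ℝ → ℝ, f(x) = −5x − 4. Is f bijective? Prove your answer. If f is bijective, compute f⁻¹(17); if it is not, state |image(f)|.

-21/5

Suppose f(x_1) = f(x_2). Then −5x_1 − 4 = −5x_2 − 4, so −5x_1 = −5x_2, so x_1 = x_2.
For any y ∈ ℝ, x = (y + 4)/(−5) satisfies f(x) = y.
Thus f is bijective.
Since f is bijective, we compute f⁻¹(17) = (17 + 4)/(−5) = −21/5.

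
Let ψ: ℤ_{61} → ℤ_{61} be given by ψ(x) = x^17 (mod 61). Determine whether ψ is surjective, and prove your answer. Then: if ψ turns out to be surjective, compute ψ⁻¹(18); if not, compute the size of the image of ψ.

30

Since 61 is prime, the nonzero elements of ℤ_{61} form a cyclic group of order 60.
As gcd(17, 60) = 1, raising to the 17th power is a bijection on this group: if x_1^17 ≡ x_2^17 then (x_1x_2^{−1})^17 = 1, and the only element of order dividing gcd(17, 60) = 1 is 1, so x_1 = x_2.
With ψ(0) = 0 this makes ψ injective on all of ℤ_{61}, hence bijective (finite equal-size domain and codomain). In particular ψ is surjective.
Since ψ is surjective, we find the preimage of 18. The inverse of x ↦ x^17 on (ℤ_{61})^× is x ↦ x^53, because 17·53 = 901 = 15·60 + 1 ≡ 1 (mod 60) and x^{60} = 1 for x ≠ 0 (Fermat). So ψ⁻¹(18) = 18^53 mod 61.
Repeated squaring mod 61: 18^1 ≡ 18, 18^2 ≡ 18² = 324 ≡ 19, 18^4 ≡ 19² = 361 ≡ 56, 18^8 ≡ 56² = 3136 ≡ 25, 18^16 ≡ 25² = 625 ≡ 15, 18^32 ≡ 15² = 225 ≡ 42. Since 53 = 32 + 16 + 4 + 1, 18^53 ≡ 42·15·56·18: 42·15 = 630 ≡ 20, then 20·56 = 1120 ≡ 22, then 22·18 = 396 ≡ 30. So 18^53 ≡ 30 (mod 61).
Hence ψ⁻¹(18) = 30.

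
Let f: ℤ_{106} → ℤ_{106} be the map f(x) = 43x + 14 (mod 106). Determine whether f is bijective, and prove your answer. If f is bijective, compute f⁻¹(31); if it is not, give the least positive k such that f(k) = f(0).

Suppose f(u) = f(v) in ℤ_{106}. Then 43u + 14 ≡ 43v + 14 (mod 106), hence 43(u − v) ≡ 0 (mod 106).
Since gcd(43, 106) = 1, 43 is invertible modulo 106, thus u − v ≡ 0 (mod 106), i.e. u = v.
We now compute 43⁻¹ mod 106 explicitly. Euclid's algorithm: 106 = 2·43 + 20, 43 = 2·20 + 3, 20 = 6·3 + 2, 3 = 1·2 + 1; back-substituting gives 1 = 37·43 − 15·106, so 43⁻¹ ≡ 37 (mod 106).
For any y ∈ ℤ_{106}, x = 37(y − 14) mod 106 satisfies f(x) = 43·37(y − 14) + 14 ≡ y (since 43·37 ≡ 1 mod 106). So every y has a preimage.
Hence f is bijective.
Since f is bijective, we compute f⁻¹(31): solve 43x + 14 ≡ 31 (mod 106), i.e. 43x ≡ 17 (mod 106).
Multiplying by 43⁻¹ = 37 gives x ≡ 37·17 = 629 = 5·106 + 99 ≡ 99 (mod 106).
Check: f(99) = 43·99 + 14 = 4271 = 40·106 + 31 ≡ 31 (mod 106).

99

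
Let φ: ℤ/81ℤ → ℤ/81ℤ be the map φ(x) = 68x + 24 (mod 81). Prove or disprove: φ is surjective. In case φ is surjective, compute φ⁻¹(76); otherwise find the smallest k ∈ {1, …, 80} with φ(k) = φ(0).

77

By definition, surjectivity means every element of the codomain has a preimage under φ.
Since gcd(68, 81) = 1, 68 is invertible modulo 81. Euclid's algorithm: 81 = 1·68 + 13, 68 = 5·13 + 3, 13 = 4·3 + 1; back-substituting gives 1 = 56·68 − 47·81, so 68⁻¹ ≡ 56 (mod 81).
For any y ∈ ℤ/81ℤ, x = 56(y − 24) mod 81 satisfies φ(x) = 68·56(y − 24) + 24 ≡ y (since 68·56 ≡ 1 mod 81). So every y has a preimage.
Thus φ is surjective.
Since φ is surjective, we compute φ⁻¹(76): solve 68x + 24 ≡ 76 (mod 81), i.e. 68x ≡ 52 (mod 81).
Multiplying by 68⁻¹ = 56 gives x ≡ 56·52 = 2912 = 35·81 + 77 ≡ 77 (mod 81).
Check: φ(77) = 68·77 + 24 = 5260 = 64·81 + 76 ≡ 76 (mod 81).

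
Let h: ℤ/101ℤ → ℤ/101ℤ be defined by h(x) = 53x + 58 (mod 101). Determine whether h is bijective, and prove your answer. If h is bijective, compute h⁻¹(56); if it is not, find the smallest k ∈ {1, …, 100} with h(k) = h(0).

If h(x_1) = h(x_2), then 53x_1 ≡ 53x_2 (mod 101). Because gcd(53, 101) = 1, we may cancel 53 to get x_1 ≡ x_2 (mod 101).
We now compute 53⁻¹ mod 101 explicitly. Euclid's algorithm: 101 = 1·53 + 48, 53 = 1·48 + 5, 48 = 9·5 + 3, 5 = 1·3 + 2, 3 = 1·2 + 1; back-substituting gives 1 = 61·53 − 32·101, so 53⁻¹ ≡ 61 (mod 101).
For any y ∈ ℤ/101ℤ, x = 61(y − 58) mod 101 satisfies h(x) = 53·61(y − 58) + 58 ≡ y (since 53·61 ≡ 1 mod 101). So every y has a preimage.
Hence h is bijective.
Since h is bijective, we find h⁻¹(56): we need 53x ≡ 56 − 58 ≡ 99 (mod 101). Using 53⁻¹ = 61: x ≡ 61·99 = 6039 = 59·101 + 80, so x = 80.
Check: h(80) = 53·80 + 58 = 4298 = 42·101 + 56 ≡ 56 (mod 101).

80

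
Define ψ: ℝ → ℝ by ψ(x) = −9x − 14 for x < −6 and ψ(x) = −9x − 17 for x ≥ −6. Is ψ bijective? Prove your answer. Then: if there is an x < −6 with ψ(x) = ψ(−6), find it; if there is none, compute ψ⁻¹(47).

Both pieces are strictly decreasing (slopes −9 and −9), so each is injective on its own interval.
The left piece maps (−∞, −6) onto (40, ∞); the right piece maps [−6, ∞) onto (−∞, 37].
The images leave a gap (40 has no preimage), so ψ is not surjective, hence not bijective.
Because the two images are disjoint, no x < −6 has ψ(x) = ψ(−6), so we compute ψ⁻¹(47): 47 lies in (40, ∞), so solve −9x − 14 = 47: x = (47 + 14)/(−9) = −61/9.

-61/9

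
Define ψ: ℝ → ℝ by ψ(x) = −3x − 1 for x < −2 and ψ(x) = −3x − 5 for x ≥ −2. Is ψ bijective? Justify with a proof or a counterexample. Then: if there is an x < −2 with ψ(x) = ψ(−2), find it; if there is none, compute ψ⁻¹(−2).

-1

Both pieces are strictly decreasing (slopes −3 and −3), so each is injective on its own interval.
The left piece maps (−∞, −2) onto (5, ∞); the right piece maps [−2, ∞) onto (−∞, 1].
The images leave a gap (5 has no preimage), so ψ is not surjective, hence not bijective.
Because the two images are disjoint, no x < −2 has ψ(x) = ψ(−2), so we compute ψ⁻¹(−2): −2 lies in (−∞, 1], so solve −3x − 5 = −2: x = (−2 + 5)/(−3) = −1.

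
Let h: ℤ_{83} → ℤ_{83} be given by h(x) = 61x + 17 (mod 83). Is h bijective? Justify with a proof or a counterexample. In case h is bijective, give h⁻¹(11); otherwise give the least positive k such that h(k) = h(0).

38

Suppose h(s) = h(t) in ℤ_{83}. Then 61s + 17 ≡ 61t + 17 (mod 83), therefore 61(s − t) ≡ 0 (mod 83).
Since gcd(61, 83) = 1, 61 is invertible modulo 83, therefore s − t ≡ 0 (mod 83), i.e. s = t.
We now compute 61⁻¹ mod 83 explicitly. Euclid's algorithm: 83 = 1·61 + 22, 61 = 2·22 + 17, 22 = 1·17 + 5, 17 = 3·5 + 2, 5 = 2·2 + 1; back-substituting gives 1 = 49·61 − 36·83, so 61⁻¹ ≡ 49 (mod 83).
Then y ↦ 49(y − 17) is a two-sided inverse to h, so every y ∈ ℤ_{83} has a preimage.
Thus h is bijective.
Since h is bijective, we compute h⁻¹(11): solve 61x + 17 ≡ 11 (mod 83), i.e. 61x ≡ 77 (mod 83).
Multiplying by 61⁻¹ = 49 gives x ≡ 49·77 = 3773 = 45·83 + 38 ≡ 38 (mod 83).
Check: h(38) = 61·38 + 17 = 2335 = 28·83 + 11 ≡ 11 (mod 83).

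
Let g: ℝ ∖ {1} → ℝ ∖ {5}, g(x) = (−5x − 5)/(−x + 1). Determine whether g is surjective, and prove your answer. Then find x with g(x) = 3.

For any y ≠ 5, solving y(−x + 1) = −5x − 5 for x gives a well-defined x ≠ 1. So g is surjective.
Solving g(x) = 3: cross-multiplying gives −5x − 5 = 3(−x + 1), which rearranges to −2x = 8, so x = −4.

-4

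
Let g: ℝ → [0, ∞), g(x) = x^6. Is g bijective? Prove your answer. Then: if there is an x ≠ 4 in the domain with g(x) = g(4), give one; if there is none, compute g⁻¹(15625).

g(4) = 4096 = (−4)^6 = g(−4) (since 6 is even), with 4 ≠ −4. So g is not injective, hence not bijective.
For the follow-up, such an x exists: taking x = −4 ∈ ℝ gives g(−4) = 4096 = g(4) with −4 ≠ 4.

-4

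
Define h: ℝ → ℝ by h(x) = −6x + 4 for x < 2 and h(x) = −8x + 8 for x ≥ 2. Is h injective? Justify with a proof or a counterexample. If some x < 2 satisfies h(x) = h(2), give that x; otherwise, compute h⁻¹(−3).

Both pieces are strictly decreasing (slopes −6 and −8), so each is injective on its own interval.
The left piece maps (−∞, 2) onto (−8, ∞); the right piece maps [2, ∞) onto (−∞, −8].
These images are disjoint, so no value is attained by both pieces. Therefore h is injective.
Because the two images are disjoint, no x < 2 has h(x) = h(2), so we compute h⁻¹(−3): −3 lies in (−8, ∞), so solve −6x + 4 = −3: x = (−3 − 4)/(−6) = 7/6.

7/6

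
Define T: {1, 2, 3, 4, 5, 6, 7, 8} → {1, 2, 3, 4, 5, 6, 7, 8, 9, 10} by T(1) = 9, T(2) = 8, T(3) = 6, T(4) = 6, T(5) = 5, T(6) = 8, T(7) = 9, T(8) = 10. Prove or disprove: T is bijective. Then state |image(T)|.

5

T(3) = 6 = T(4) with 3 ≠ 4, so T is not injective, hence not bijective.
The image of T is {5, 6, 8, 9, 10}, which has 5 elements.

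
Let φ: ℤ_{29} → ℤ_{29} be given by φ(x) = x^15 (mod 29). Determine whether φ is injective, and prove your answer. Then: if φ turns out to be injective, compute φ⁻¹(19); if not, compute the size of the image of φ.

Since 29 is prime, the nonzero elements of ℤ_{29} form a cyclic group of order 28.
As gcd(15, 28) = 1, raising to the 15th power is a bijection on this group: if s^15 ≡ t^15 then (st^{−1})^15 = 1, and the only element of order dividing gcd(15, 28) = 1 is 1, so s = t.
With φ(0) = 0 this makes φ injective on all of ℤ_{29}, hence bijective (finite equal-size domain and codomain). In particular φ is injective.
Since φ is injective, we find the preimage of 19. The inverse of x ↦ x^15 on (ℤ_{29})^× is x ↦ x^15, because 15·15 = 225 = 8·28 + 1 ≡ 1 (mod 28) and x^{28} = 1 for x ≠ 0 (Fermat). So φ⁻¹(19) = 19^15 mod 29.
Repeated squaring mod 29: 19^1 ≡ 19, 19^2 ≡ 19² = 361 ≡ 13, 19^4 ≡ 13² = 169 ≡ 24, 19^8 ≡ 24² = 576 ≡ 25. Since 15 = 8 + 4 + 2 + 1, 19^15 ≡ 25·24·13·19: 25·24 = 600 ≡ 20, then 20·13 = 260 ≡ 28, then 28·19 = 532 ≡ 10. So 19^15 ≡ 10 (mod 29).
Hence φ⁻¹(19) = 10.

10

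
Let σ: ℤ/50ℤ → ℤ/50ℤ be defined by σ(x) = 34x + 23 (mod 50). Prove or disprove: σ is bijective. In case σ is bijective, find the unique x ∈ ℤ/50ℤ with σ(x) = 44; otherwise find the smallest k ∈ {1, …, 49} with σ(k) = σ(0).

25

We have gcd(34, 50) = 2 > 1. Taking x_1 = 0 and x_2 = 25: σ(0) = 23 and σ(25) = 34·25 + 23 = 873 ≡ 23 (mod 50).
So σ(0) = σ(25) while 0 ≠ 25, thus σ is not injective, hence not bijective.
Since σ is not bijective, we find the least positive k with σ(k) = σ(0): this means 34k ≡ 0 (mod 50), i.e. 50 ∣ 34k. Since gcd(34, 50) = 2, dividing through by 2 this holds exactly when 25 ∣ 17k, and as gcd(17, 25) = 1, exactly when 25 ∣ k.
The smallest positive such k is 25.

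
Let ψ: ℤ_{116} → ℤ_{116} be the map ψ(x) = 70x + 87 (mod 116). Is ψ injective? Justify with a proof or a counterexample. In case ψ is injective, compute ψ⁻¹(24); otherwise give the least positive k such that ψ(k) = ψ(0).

58

Recall: injectivity means: for all a, b in the domain, ψ(a) = ψ(b) implies a = b.
We have gcd(70, 116) = 2 > 1. Taking a = 0 and b = 58: ψ(0) = 87 and ψ(58) = 70·58 + 87 = 4147 ≡ 87 (mod 116).
So ψ(0) = ψ(58) while 0 ≠ 58, therefore ψ is not injective.
Since ψ is not injective, we find the least positive k with ψ(k) = ψ(0): this means 70k ≡ 0 (mod 116), i.e. 116 ∣ 70k. Since gcd(70, 116) = 2, dividing through by 2 this holds exactly when 58 ∣ 35k, and as gcd(35, 58) = 1, exactly when 58 ∣ k.
The smallest positive such k is 58.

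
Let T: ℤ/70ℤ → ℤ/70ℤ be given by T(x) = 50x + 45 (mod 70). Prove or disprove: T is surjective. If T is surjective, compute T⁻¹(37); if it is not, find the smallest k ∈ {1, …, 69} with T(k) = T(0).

Since gcd(50, 70) = 10, we have 50x ≡ 0 (mod 10) for all x, so T(x) ≡ 5 (mod 10).
But 0 ≢ 5 (mod 10), so 0 ∈ ℤ/70ℤ has no preimage. So T is not surjective.
Since T is not surjective, we find the least positive k with T(k) = T(0): this means 50k ≡ 0 (mod 70), i.e. 70 ∣ 50k. Since gcd(50, 70) = 10, dividing through by 10 this holds exactly when 7 ∣ 5k, and as gcd(5, 7) = 1, exactly when 7 ∣ k.
The smallest positive such k is 7.

7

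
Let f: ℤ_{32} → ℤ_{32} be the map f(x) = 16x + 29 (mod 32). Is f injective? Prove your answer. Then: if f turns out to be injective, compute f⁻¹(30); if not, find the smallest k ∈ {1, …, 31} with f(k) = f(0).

We have gcd(16, 32) = 16 > 1. Taking a = 0 and b = 2: f(0) = 29 and f(2) = 16·2 + 29 = 61 ≡ 29 (mod 32).
So f(0) = f(2) while 0 ≠ 2, so f is not injective.
Since f is not injective, we find the least positive k with f(k) = f(0): this means 16k ≡ 0 (mod 32), i.e. 32 ∣ 16k. Since gcd(16, 32) = 16, dividing through by 16 this holds exactly when 2 ∣ k.
The smallest positive such k is 2.

2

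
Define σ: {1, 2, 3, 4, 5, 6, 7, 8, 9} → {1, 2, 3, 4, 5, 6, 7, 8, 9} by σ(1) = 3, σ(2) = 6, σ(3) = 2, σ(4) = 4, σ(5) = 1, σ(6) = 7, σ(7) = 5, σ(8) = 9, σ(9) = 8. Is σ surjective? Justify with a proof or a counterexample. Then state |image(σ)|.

9

Every element of the codomain has a preimage: 1 = σ(5), 2 = σ(3), 3 = σ(1), 4 = σ(4), 5 = σ(7), 6 = σ(2), 7 = σ(6), 8 = σ(9), 9 = σ(8).
Therefore σ is surjective.
The image of σ is {1, 2, 3, 4, 5, 6, 7, 8, 9}, which has 9 elements.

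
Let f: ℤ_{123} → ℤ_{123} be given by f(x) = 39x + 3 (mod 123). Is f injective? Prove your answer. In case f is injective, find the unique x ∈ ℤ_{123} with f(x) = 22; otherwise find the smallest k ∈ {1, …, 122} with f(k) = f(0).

Recall: injectivity means: for all s, t in the domain, f(s) = f(t) implies s = t.
We have gcd(39, 123) = 3 > 1. Taking s = 0 and t = 41: f(0) = 3 and f(41) = 39·41 + 3 = 1602 ≡ 3 (mod 123).
So f(0) = f(41) while 0 ≠ 41, therefore f is not injective.
Since f is not injective, we find the least positive k with f(k) = f(0): this means 39k ≡ 0 (mod 123), i.e. 123 ∣ 39k. Since gcd(39, 123) = 3, dividing through by 3 this holds exactly when 41 ∣ 13k, and as gcd(13, 41) = 1, exactly when 41 ∣ k.
The smallest positive such k is 41.

41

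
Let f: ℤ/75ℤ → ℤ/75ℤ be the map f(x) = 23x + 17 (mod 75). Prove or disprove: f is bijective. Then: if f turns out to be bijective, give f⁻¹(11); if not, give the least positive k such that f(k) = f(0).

3

Recall: f is injective if f(u) = f(v) implies u = v.
Suppose f(u) = f(v) in ℤ/75ℤ. Then 23u + 17 ≡ 23v + 17 (mod 75), therefore 23(u − v) ≡ 0 (mod 75).
Since gcd(23, 75) = 1, 23 is invertible modulo 75, thus u − v ≡ 0 (mod 75), i.e. u = v.
We now compute 23⁻¹ mod 75 explicitly. Euclid's algorithm: 75 = 3·23 + 6, 23 = 3·6 + 5, 6 = 1·5 + 1; back-substituting gives 1 = 62·23 − 19·75, so 23⁻¹ ≡ 62 (mod 75).
For any y ∈ ℤ/75ℤ, x = 62(y − 17) mod 75 satisfies f(x) = 23·62(y − 17) + 17 ≡ y (since 23·62 ≡ 1 mod 75). So every y has a preimage.
Therefore f is bijective.
Since f is bijective, we find f⁻¹(11): we need 23x ≡ 11 − 17 ≡ 69 (mod 75). Using 23⁻¹ = 62: x ≡ 62·69 = 4278 = 57·75 + 3, so x = 3.
Check: f(3) = 23·3 + 17 = 86 = 1·75 + 11 ≡ 11 (mod 75).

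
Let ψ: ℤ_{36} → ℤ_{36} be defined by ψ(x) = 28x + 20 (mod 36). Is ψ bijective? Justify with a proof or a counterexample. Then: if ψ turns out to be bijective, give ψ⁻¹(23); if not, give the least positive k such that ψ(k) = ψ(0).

9

We have gcd(28, 36) = 4 > 1. Taking u = 0 and v = 9: ψ(0) = 20 and ψ(9) = 28·9 + 20 = 272 ≡ 20 (mod 36).
So ψ(0) = ψ(9) while 0 ≠ 9, thus ψ is not injective, hence not bijective.
Since ψ is not bijective, we find the least positive k with ψ(k) = ψ(0): this means 28k ≡ 0 (mod 36), i.e. 36 ∣ 28k. Since gcd(28, 36) = 4, dividing through by 4 this holds exactly when 9 ∣ 7k, and as gcd(7, 9) = 1, exactly when 9 ∣ k.
The smallest positive such k is 9.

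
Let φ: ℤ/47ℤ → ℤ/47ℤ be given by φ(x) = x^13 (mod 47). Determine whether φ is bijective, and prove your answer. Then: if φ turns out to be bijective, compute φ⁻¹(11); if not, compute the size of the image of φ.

Since 47 is prime, the nonzero elements of ℤ/47ℤ form a cyclic group of order 46.
As gcd(13, 46) = 1, raising to the 13th power is a bijection on this group: if u^13 ≡ v^13 then (uv^{−1})^13 = 1, and the only element of order dividing gcd(13, 46) = 1 is 1, so u = v.
With φ(0) = 0 this makes φ injective on all of ℤ/47ℤ, hence bijective (finite equal-size domain and codomain). In particular φ is bijective.
Since φ is bijective, we find the preimage of 11. The inverse of x ↦ x^13 on (ℤ/47ℤ)^× is x ↦ x^39, because 13·39 = 507 = 11·46 + 1 ≡ 1 (mod 46) and x^{46} = 1 for x ≠ 0 (Fermat). So φ⁻¹(11) = 11^39 mod 47.
Repeated squaring mod 47: 11^1 ≡ 11, 11^2 ≡ 11² = 121 ≡ 27, 11^4 ≡ 27² = 729 ≡ 24, 11^8 ≡ 24² = 576 ≡ 12, 11^16 ≡ 12² = 144 ≡ 3, 11^32 ≡ 3² = 9. Since 39 = 32 + 4 + 2 + 1, 11^39 ≡ 9·24·27·11: 9·24 = 216 ≡ 28, then 28·27 = 756 ≡ 4, then 4·11 = 44. So 11^39 ≡ 44 (mod 47).
Hence φ⁻¹(11) = 44.

44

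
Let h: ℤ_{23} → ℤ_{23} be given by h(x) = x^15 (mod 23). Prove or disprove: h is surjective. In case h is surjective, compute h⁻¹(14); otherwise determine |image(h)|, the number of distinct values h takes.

7

Since 23 is prime, the nonzero elements of ℤ_{23} form a cyclic group of order 22.
As gcd(15, 22) = 1, raising to the 15th power is a bijection on this group: if a^15 ≡ b^15 then (ab^{−1})^15 = 1, and the only element of order dividing gcd(15, 22) = 1 is 1, so a = b.
With h(0) = 0 this makes h injective on all of ℤ_{23}, hence bijective (finite equal-size domain and codomain). In particular h is surjective.
Since h is surjective, we find the preimage of 14. The inverse of x ↦ x^15 on (ℤ_{23})^× is x ↦ x^3, because 15·3 = 45 = 2·22 + 1 ≡ 1 (mod 22) and x^{22} = 1 for x ≠ 0 (Fermat). So h⁻¹(14) = 14^3 mod 23.
Repeated squaring mod 23: 14^1 ≡ 14, 14^2 ≡ 14² = 196 ≡ 12. Since 3 = 2 + 1, 14^3 ≡ 12·14: 12·14 = 168 ≡ 7. So 14^3 ≡ 7 (mod 23).
Hence h⁻¹(14) = 7.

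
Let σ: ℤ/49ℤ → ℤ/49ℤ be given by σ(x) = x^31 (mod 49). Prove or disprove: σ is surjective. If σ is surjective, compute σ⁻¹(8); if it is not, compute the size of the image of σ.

σ(0) = 0^31 = 0.
σ(7): Repeated squaring mod 49: 7^1 ≡ 7, 7^2 ≡ 7² = 49 ≡ 0, 7^4 ≡ 0² = 0, 7^8 ≡ 0² = 0, 7^16 ≡ 0² = 0. Since 31 = 16 + 8 + 4 + 2 + 1, 7^31 ≡ 0·0·0·0·7: 0·0 = 0, then 0·0 = 0, then 0·0 = 0, then 0·7 = 0. So 7^31 ≡ 0 (mod 49).
So σ(0) = σ(7) = 0 while 0 ≠ 7, thus σ is not injective.
A non-injective map from the 49-element set ℤ/49ℤ to itself takes at most 48 distinct values, so it cannot be surjective. Hence σ is not surjective.
Since σ is not surjective, we determine |image(σ)|. Computing x^31 mod 49 for each x (by repeated squaring, reducing mod 49 at every step), the values σ(0), σ(1), …, σ(48) are: 0, 1, 44, 45, 25, 26, 20, 0, 22, 16, 17, 46, 47, 41, 0, 43, 37, 38, 18, 19, 13, 0, 15, 9, 10, 39, 40, 34, 0, 36, 30, 31, 11, 12, 6, 0, 8, 2, 3, 32, 33, 27, 0, 29, 23, 24, 4, 5, 48.
The distinct values are {0, 1, 2, 3, 4, 5, 6, 8, 9, 10, 11, 12, 13, 15, 16, 17, 18, 19, 20, 22, 23, 24, 25, 26, 27, 29, 30, 31, 32, 33, 34, 36, 37, 38, 39, 40, 41, 43, 44, 45, 46, 47, 48}; there are 43 of them.

43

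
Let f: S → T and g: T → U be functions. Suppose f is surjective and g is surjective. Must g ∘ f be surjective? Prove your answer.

Let c ∈ U. Since g is surjective, there is b ∈ T with g(b) = c. Since f is surjective, there is a ∈ S with f(a) = b.
Then (g ∘ f)(a) = g(b) = c. Therefore g ∘ f is surjective.

surjective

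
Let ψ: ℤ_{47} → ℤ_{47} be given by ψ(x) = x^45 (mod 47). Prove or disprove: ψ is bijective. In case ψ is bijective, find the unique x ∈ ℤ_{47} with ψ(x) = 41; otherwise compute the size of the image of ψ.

39

Since 47 is prime, the nonzero elements of ℤ_{47} form a cyclic group of order 46.
As gcd(45, 46) = 1, raising to the 45th power is a bijection on this group: if x_1^45 ≡ x_2^45 then (x_1x_2^{−1})^45 = 1, and the only element of order dividing gcd(45, 46) = 1 is 1, so x_1 = x_2.
With ψ(0) = 0 this makes ψ injective on all of ℤ_{47}, hence bijective (finite equal-size domain and codomain). In particular ψ is bijective.
Since ψ is bijective, we find the preimage of 41. The inverse of x ↦ x^45 on (ℤ_{47})^× is x ↦ x^45, because 45·45 = 2025 = 44·46 + 1 ≡ 1 (mod 46) and x^{46} = 1 for x ≠ 0 (Fermat). So ψ⁻¹(41) = 41^45 mod 47.
Repeated squaring mod 47: 41^1 ≡ 41, 41^2 ≡ 41² = 1681 ≡ 36, 41^4 ≡ 36² = 1296 ≡ 27, 41^8 ≡ 27² = 729 ≡ 24, 41^16 ≡ 24² = 576 ≡ 12, 41^32 ≡ 12² = 144 ≡ 3. Since 45 = 32 + 8 + 4 + 1, 41^45 ≡ 3·24·27·41: 3·24 = 72 ≡ 25, then 25·27 = 675 ≡ 17, then 17·41 = 697 ≡ 39. So 41^45 ≡ 39 (mod 47).
Hence ψ⁻¹(41) = 39.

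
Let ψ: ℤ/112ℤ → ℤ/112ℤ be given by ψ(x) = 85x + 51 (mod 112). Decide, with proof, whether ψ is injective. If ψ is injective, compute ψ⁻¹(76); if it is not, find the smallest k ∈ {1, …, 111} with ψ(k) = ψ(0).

Recall that injectivity means: for all s, t in the domain, ψ(s) = ψ(t) implies s = t.
Suppose ψ(s) = ψ(t) in ℤ/112ℤ. Then 85s + 51 ≡ 85t + 51 (mod 112), therefore 85(s − t) ≡ 0 (mod 112).
Since gcd(85, 112) = 1, 85 is invertible modulo 112, thus s − t ≡ 0 (mod 112), i.e. s = t.
Thus ψ is injective.
We now compute 85⁻¹ mod 112 explicitly. Euclid's algorithm: 112 = 1·85 + 27, 85 = 3·27 + 4, 27 = 6·4 + 3, 4 = 1·3 + 1; back-substituting gives 1 = 29·85 − 22·112, so 85⁻¹ ≡ 29 (mod 112).
Since ψ is injective, we compute ψ⁻¹(76): solve 85x + 51 ≡ 76 (mod 112), i.e. 85x ≡ 25 (mod 112).
Multiplying by 85⁻¹ = 29 gives x ≡ 29·25 = 725 = 6·112 + 53 ≡ 53 (mod 112).
Check: ψ(53) = 85·53 + 51 = 4556 = 40·112 + 76 ≡ 76 (mod 112).

53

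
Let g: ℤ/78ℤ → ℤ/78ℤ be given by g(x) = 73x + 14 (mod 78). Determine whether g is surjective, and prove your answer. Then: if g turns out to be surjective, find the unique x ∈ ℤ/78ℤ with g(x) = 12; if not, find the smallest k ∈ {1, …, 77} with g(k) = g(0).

16

Recall: surjectivity means every element of the codomain has a preimage under g.
Since gcd(73, 78) = 1, 73 is invertible modulo 78. Euclid's algorithm: 78 = 1·73 + 5, 73 = 14·5 + 3, 5 = 1·3 + 2, 3 = 1·2 + 1; back-substituting gives 1 = 31·73 − 29·78, so 73⁻¹ ≡ 31 (mod 78).
Then y ↦ 31(y − 14) is a two-sided inverse to g, so every y ∈ ℤ/78ℤ has a preimage.
Thus g is surjective.
Since g is surjective, we compute g⁻¹(12): solve 73x + 14 ≡ 12 (mod 78), i.e. 73x ≡ 76 (mod 78).
Multiplying by 73⁻¹ = 31 gives x ≡ 31·76 = 2356 = 30·78 + 16 ≡ 16 (mod 78).
Check: g(16) = 73·16 + 14 = 1182 = 15·78 + 12 ≡ 12 (mod 78).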